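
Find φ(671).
600

Prime factorization: 671 = 11 × 61
Using the formula φ(n) = n × Π(1 - 1/p) for each prime factor p:
φ(671) = 671 × (1 - 1/11) × (1 - 1/61)
φ(671) = 600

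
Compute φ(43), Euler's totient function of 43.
42

Prime factorization: 43 = 43
Using the formula φ(n) = n × Π(1 - 1/p) for each prime factor p:
φ(43) = 43 × (1 - 1/43)
φ(43) = 42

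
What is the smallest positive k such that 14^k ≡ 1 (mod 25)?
Powers of 14 mod 25: 14^1≡14, 14^2≡21, 14^3≡19, 14^4≡16, 14^5≡24, 14^6≡11, 14^7≡4, 14^8≡6, 14^9≡9, 14^10≡1. Order = 10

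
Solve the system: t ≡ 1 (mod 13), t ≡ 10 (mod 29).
M = 13 × 29 = 377. M₁ = 29, y₁ ≡ 9 (mod 13). M₂ = 13, y₂ ≡ 9 (mod 29). t = 1×29×9 + 10×13×9 ≡ 300 (mod 377)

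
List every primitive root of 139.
Primitive roots mod 139: {2, 3, 12, 15, 17, 18, 19, 21, 22, 26, 32, 40, 50, 53, 56, 58, 61, 68, 70, 72, 73, 85, 88, 90, 92, 93, 98, 101, 102, 104, 108, 109, 110, 111, 114, 115, 119, 123, 126, 128, 130, 132, 134, 135}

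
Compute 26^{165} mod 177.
62

Using successive squaring:
Binary expansion of 165: 10100101
Powers of 26 mod 177 (each is the square of the previous):
  26^1 ≡ 26 (mod 177)
  26^2 ≡ 26² = 676 ≡ 145 (mod 177)
  26^4 ≡ 145² = 21025 ≡ 139 (mod 177)
  26^8 ≡ 139² = 19321 ≡ 28 (mod 177)
  26^16 ≡ 28² = 784 ≡ 76 (mod 177)
  26^32 ≡ 76² = 5776 ≡ 112 (mod 177)
  26^64 ≡ 112² = 12544 ≡ 154 (mod 177)
  26^128 ≡ 154² = 23716 ≡ 175 (mod 177)
165 = 128 + 32 + 4 + 1, so 26^165 = 26^128 × 26^32 × 26^4 × 26^1 ≡ 175 × 112 × 139 × 26 (mod 177)
Multiplying step by step:
  175 × 112 = 19600 ≡ 130 (mod 177)
  130 × 139 = 18070 ≡ 16 (mod 177)
  16 × 26 = 416 ≡ 62 (mod 177)
Result: 26^165 ≡ 62 (mod 177)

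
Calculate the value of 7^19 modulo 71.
Using repeated squaring. 19 = 16 + 2 + 1 (binary 10011). Repeated squaring mod 71: 7^1 ≡ 7; 7^2 ≡ 7² = 49 ≡ 49; 7^4 ≡ 49² = 2401 ≡ 58; 7^8 ≡ 58² = 3364 ≡ 27; 7^16 ≡ 27² = 729 ≡ 19. Multiply: 7^19 = 7^16 × 7^2 × 7^1 ≡ 19 × 49 × 7 (mod 71): 19 × 49 = 931 ≡ 8; 8 × 7 = 56 ≡ 56. So 7^19 ≡ 56 (mod 71).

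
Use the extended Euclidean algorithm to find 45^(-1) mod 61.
Extended GCD: 45(19) + 61(-14) = 1. So 45^(-1) ≡ 19 ≡ 19 (mod 61). Verify: 45 × 19 = 855 ≡ 1 (mod 61)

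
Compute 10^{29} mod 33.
10

Using successive squaring:
Binary expansion of 29: 11101
Powers of 10 mod 33 (each is the square of the previous):
  10^1 ≡ 10 (mod 33)
  10^2 ≡ 10² = 100 ≡ 1 (mod 33)
  10^4 ≡ 1² = 1 ≡ 1 (mod 33)
  10^8 ≡ 1² = 1 ≡ 1 (mod 33)
  10^16 ≡ 1² = 1 ≡ 1 (mod 33)
29 = 16 + 8 + 4 + 1, so 10^29 = 10^16 × 10^8 × 10^4 × 10^1 ≡ 1 × 1 × 1 × 10 (mod 33)
Multiplying step by step:
  1 × 1 = 1 ≡ 1 (mod 33)
  1 × 1 = 1 ≡ 1 (mod 33)
  1 × 10 = 10 ≡ 10 (mod 33)
Result: 10^29 ≡ 10 (mod 33)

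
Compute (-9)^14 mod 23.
Using repeated squaring. (-9) ≡ 14 (mod 23). 14 = 8 + 4 + 2 (binary 1110). Repeated squaring mod 23: 14^1 ≡ 14; 14^2 ≡ 14² = 196 ≡ 12; 14^4 ≡ 12² = 144 ≡ 6; 14^8 ≡ 6² = 36 ≡ 13. Multiply: (-9)^14 ≡ 14^8 × 14^4 × 14^2 ≡ 13 × 6 × 12 (mod 23): 13 × 6 = 78 ≡ 9; 9 × 12 = 108 ≡ 16. So (-9)^14 ≡ 16 (mod 23).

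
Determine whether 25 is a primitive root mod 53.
p - 1 = 52 has prime divisors 2, 13. Check 25^(52/q) mod 53 for each: 25^(52/2) = 25^26 ≡ 1, 25^(52/13) = 25^4 ≡ 15 (mod 53). Since 25^26 ≡ 1 (mod 53), the order of 25 divides 26 (in fact the order is 26) ≠ 52, so it is not a primitive root.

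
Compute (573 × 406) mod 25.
13

(573 × 406) = 232638
232638 mod 25 = 13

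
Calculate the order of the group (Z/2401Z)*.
2058

Prime factorization: 2401 = 7^4
Using the formula φ(n) = n × Π(1 - 1/p) for each prime factor p:
φ(2401) = 2401 × (1 - 1/7)
φ(2401) = 2058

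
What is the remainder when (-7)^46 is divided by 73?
Using repeated squaring. (-7) ≡ 66 (mod 73). 46 = 32 + 8 + 4 + 2 (binary 101110). Repeated squaring mod 73: 66^1 ≡ 66; 66^2 ≡ 66² = 4356 ≡ 49; 66^4 ≡ 49² = 2401 ≡ 65; 66^8 ≡ 65² = 4225 ≡ 64; 66^16 ≡ 64² = 4096 ≡ 8; 66^32 ≡ 8² = 64 ≡ 64. Multiply: (-7)^46 ≡ 66^32 × 66^8 × 66^4 × 66^2 ≡ 64 × 64 × 65 × 49 (mod 73): 64 × 64 = 4096 ≡ 8; 8 × 65 = 520 ≡ 9; 9 × 49 = 441 ≡ 3. So (-7)^46 ≡ 3 (mod 73).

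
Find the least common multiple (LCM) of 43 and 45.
1935

First find GCD(43, 45) using the Euclidean algorithm:
43 = 0 × 45 + 43
45 = 1 × 43 + 2
43 = 21 × 2 + 1
2 = 2 × 1 + 0
GCD(43, 45) = 1

LCM formula: LCM(a, b) = (a × b) / GCD(a, b)
LCM(43, 45) = (43 × 45) / 1
LCM(43, 45) = 1935 / 1
LCM(43, 45) = 1935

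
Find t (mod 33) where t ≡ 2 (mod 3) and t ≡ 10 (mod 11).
M = 3 × 11 = 33. M₁ = 11, y₁ ≡ 2 (mod 3). M₂ = 3, y₂ ≡ 4 (mod 11). t = 2×11×2 + 10×3×4 ≡ 32 (mod 33)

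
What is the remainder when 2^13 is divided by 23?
Using repeated squaring. 13 = 8 + 4 + 1 (binary 1101). Repeated squaring mod 23: 2^1 ≡ 2; 2^2 ≡ 2² = 4 ≡ 4; 2^4 ≡ 4² = 16 ≡ 16; 2^8 ≡ 16² = 256 ≡ 3. Multiply: 2^13 = 2^8 × 2^4 × 2^1 ≡ 3 × 16 × 2 (mod 23): 3 × 16 = 48 ≡ 2; 2 × 2 = 4 ≡ 4. So 2^13 ≡ 4 (mod 23).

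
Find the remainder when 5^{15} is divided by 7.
By Fermat: 5^{6} ≡ 1 (mod 7). 15 = 2×6 + 3. So 5^{15} ≡ 5^{3} ≡ 6 (mod 7)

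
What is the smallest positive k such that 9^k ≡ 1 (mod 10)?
Powers of 9 mod 10: 9^1≡9, 9^2≡1. Order = 2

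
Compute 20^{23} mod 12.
8

Using successive squaring:
Binary expansion of 23: 10111
Powers of 20 mod 12 (each is the square of the previous):
  20^1 ≡ 8 (mod 12)
  20^2 ≡ 8² = 64 ≡ 4 (mod 12)
  20^4 ≡ 4² = 16 ≡ 4 (mod 12)
  20^8 ≡ 4² = 16 ≡ 4 (mod 12)
  20^16 ≡ 4² = 16 ≡ 4 (mod 12)
23 = 16 + 4 + 2 + 1, so 20^23 = 20^16 × 20^4 × 20^2 × 20^1 ≡ 4 × 4 × 4 × 8 (mod 12)
Multiplying step by step:
  4 × 4 = 16 ≡ 4 (mod 12)
  4 × 4 = 16 ≡ 4 (mod 12)
  4 × 8 = 32 ≡ 8 (mod 12)
Result: 20^23 ≡ 8 (mod 12)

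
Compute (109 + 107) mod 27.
0

(109 + 107) = 216
216 mod 27 = 0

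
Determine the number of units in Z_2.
1

Prime factorization: 2 = 2
Using the formula φ(n) = n × Π(1 - 1/p) for each prime factor p:
φ(2) = 2 × (1 - 1/2)
φ(2) = 1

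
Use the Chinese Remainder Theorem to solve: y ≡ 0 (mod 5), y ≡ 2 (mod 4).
M = 5 × 4 = 20. M₁ = 4, y₁ ≡ 4 (mod 5). M₂ = 5, y₂ ≡ 1 (mod 4). y = 0×4×4 + 2×5×1 ≡ 10 (mod 20)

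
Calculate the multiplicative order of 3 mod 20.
Powers of 3 mod 20: 3^1≡3, 3^2≡9, 3^3≡7, 3^4≡1. Order = 4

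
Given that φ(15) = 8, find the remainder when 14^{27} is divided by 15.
By Euler: 14^{8} ≡ 1 (mod 15) since gcd(14, 15) = 1. 27 = 3×8 + 3. So 14^{27} ≡ 14^{3} ≡ 14 (mod 15)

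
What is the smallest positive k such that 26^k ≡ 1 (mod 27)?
Powers of 26 mod 27: 26^1≡26, 26^2≡1. Order = 2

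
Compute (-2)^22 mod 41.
Using repeated squaring. (-2) ≡ 39 (mod 41). 22 = 16 + 4 + 2 (binary 10110). Repeated squaring mod 41: 39^1 ≡ 39; 39^2 ≡ 39² = 1521 ≡ 4; 39^4 ≡ 4² = 16 ≡ 16; 39^8 ≡ 16² = 256 ≡ 10; 39^16 ≡ 10² = 100 ≡ 18. Multiply: (-2)^22 ≡ 39^16 × 39^4 × 39^2 ≡ 18 × 16 × 4 (mod 41): 18 × 16 = 288 ≡ 1; 1 × 4 = 4 ≡ 4. So (-2)^22 ≡ 4 (mod 41).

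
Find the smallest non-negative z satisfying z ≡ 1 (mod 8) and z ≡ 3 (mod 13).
M = 8 × 13 = 104. M₁ = 13, y₁ ≡ 5 (mod 8). M₂ = 8, y₂ ≡ 5 (mod 13). z = 1×13×5 + 3×8×5 ≡ 81 (mod 104)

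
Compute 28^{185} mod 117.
19

Using successive squaring:
Binary expansion of 185: 10111001
Powers of 28 mod 117 (each is the square of the previous):
  28^1 ≡ 28 (mod 117)
  28^2 ≡ 28² = 784 ≡ 82 (mod 117)
  28^4 ≡ 82² = 6724 ≡ 55 (mod 117)
  28^8 ≡ 55² = 3025 ≡ 100 (mod 117)
  28^16 ≡ 100² = 10000 ≡ 55 (mod 117)
  28^32 ≡ 55² = 3025 ≡ 100 (mod 117)
  28^64 ≡ 100² = 10000 ≡ 55 (mod 117)
  28^128 ≡ 55² = 3025 ≡ 100 (mod 117)
185 = 128 + 32 + 16 + 8 + 1, so 28^185 = 28^128 × 28^32 × 28^16 × 28^8 × 28^1 ≡ 100 × 100 × 55 × 100 × 28 (mod 117)
Multiplying step by step:
  100 × 100 = 10000 ≡ 55 (mod 117)
  55 × 55 = 3025 ≡ 100 (mod 117)
  100 × 100 = 10000 ≡ 55 (mod 117)
  55 × 28 = 1540 ≡ 19 (mod 117)
Result: 28^185 ≡ 19 (mod 117)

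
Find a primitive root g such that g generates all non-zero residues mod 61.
p - 1 = 60 has prime divisors 2, 3, 5. h is a primitive root mod 61 iff h^(60/q) ≢ 1 (mod 61) for each such q.
h = 2: 2^30 ≡ 60, 2^20 ≡ 47, 2^12 ≡ 9 (mod 61); none is 1, so 2 has order 60 and is a primitive root.
The smallest primitive root mod 61 is g = 2.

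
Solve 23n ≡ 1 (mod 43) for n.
23^(-1) ≡ 15 (mod 43). Verification: 23 × 15 = 345 ≡ 1 (mod 43)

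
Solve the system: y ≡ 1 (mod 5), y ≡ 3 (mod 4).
M = 5 × 4 = 20. M₁ = 4, y₁ ≡ 4 (mod 5). M₂ = 5, y₂ ≡ 1 (mod 4). y = 1×4×4 + 3×5×1 ≡ 11 (mod 20)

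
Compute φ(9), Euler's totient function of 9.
6

Prime factorization: 9 = 3^2
Using the formula φ(n) = n × Π(1 - 1/p) for each prime factor p:
φ(9) = 9 × (1 - 1/3)
φ(9) = 6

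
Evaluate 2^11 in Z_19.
Using repeated squaring. 11 = 8 + 2 + 1 (binary 1011). Repeated squaring mod 19: 2^1 ≡ 2; 2^2 ≡ 2² = 4 ≡ 4; 2^4 ≡ 4² = 16 ≡ 16; 2^8 ≡ 16² = 256 ≡ 9. Multiply: 2^11 = 2^8 × 2^2 × 2^1 ≡ 9 × 4 × 2 (mod 19): 9 × 4 = 36 ≡ 17; 17 × 2 = 34 ≡ 15. So 2^11 ≡ 15 (mod 19).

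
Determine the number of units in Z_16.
8

Prime factorization: 16 = 2^4
Using the formula φ(n) = n × Π(1 - 1/p) for each prime factor p:
φ(16) = 16 × (1 - 1/2)
φ(16) = 8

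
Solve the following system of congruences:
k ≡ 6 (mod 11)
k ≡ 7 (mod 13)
72

Using the Chinese Remainder Theorem:
M = product of moduli = 143
For equation 1: M_1 = 13, 13 ≡ 2 (mod 11), inverse of 13 mod 11 is 6 (check: 2 × 6 = 12 ≡ 1 (mod 11))
For equation 2: M_2 = 11, 11 ≡ 11 (mod 13), inverse of 11 mod 13 is 6 (check: 11 × 6 = 66 ≡ 1 (mod 13))
Combine: k ≡ Σ r_i×M_i×(M_i⁻¹ mod m_i) = 6×13×6 + 7×11×6 = 468 + 462 = 930
930 mod 143 = 72
k ≡ 72 (mod 143)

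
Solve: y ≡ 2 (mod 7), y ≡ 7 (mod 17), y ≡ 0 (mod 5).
M = 7 × 17 × 5 = 595. M₁ = 85, y₁ ≡ 1 (mod 7). M₂ = 35, y₂ ≡ 1 (mod 17). M₃ = 119, y₃ ≡ 4 (mod 5). y = 2×85×1 + 7×35×1 + 0×119×4 ≡ 415 (mod 595)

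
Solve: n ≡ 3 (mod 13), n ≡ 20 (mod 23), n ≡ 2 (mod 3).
M = 13 × 23 × 3 = 897. M₁ = 69, y₁ ≡ 10 (mod 13). M₂ = 39, y₂ ≡ 13 (mod 23). M₃ = 299, y₃ ≡ 2 (mod 3). n = 3×69×10 + 20×39×13 + 2×299×2 ≡ 848 (mod 897)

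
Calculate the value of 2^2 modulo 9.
2 = 2 (binary 10). Repeated squaring mod 9: 2^1 ≡ 2; 2^2 ≡ 2² = 4 ≡ 4. So 2^2 ≡ 4 (mod 9).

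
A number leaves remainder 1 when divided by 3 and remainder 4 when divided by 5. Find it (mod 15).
M = 3 × 5 = 15. M₁ = 5, y₁ ≡ 2 (mod 3). M₂ = 3, y₂ ≡ 2 (mod 5). m = 1×5×2 + 4×3×2 ≡ 4 (mod 15)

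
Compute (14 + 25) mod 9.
3

(14 + 25) = 39
39 mod 9 = 3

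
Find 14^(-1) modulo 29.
27

Using Extended Euclidean Algorithm:
gcd(14, 29) = 1
Bezout coefficients: 14 × -2 + 29 × 1 = 1
So 14 × -2 ≡ 1 (mod 29)
The inverse is -2 mod 29 = 27
Verification: 14 × 27 = 378 = 13 × 29 + 1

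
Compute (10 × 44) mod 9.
8

(10 × 44) = 440
440 mod 9 = 8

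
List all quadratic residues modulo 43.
QRs mod 43: {1, 4, 6, 9, 10, 11, 13, 14, 15, 16, 17, 21, 23, 24, 25, 31, 35, 36, 38, 40, 41}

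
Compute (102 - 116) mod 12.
10

(102 - 116) = -14
-14 mod 12 = 10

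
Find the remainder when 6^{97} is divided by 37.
By Fermat: 6^{36} ≡ 1 (mod 37). 97 = 2×36 + 25. So 6^{97} ≡ 6^{25} ≡ 6 (mod 37)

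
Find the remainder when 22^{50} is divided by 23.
By Fermat: 22^{22} ≡ 1 (mod 23). 50 = 2×22 + 6. So 22^{50} ≡ 22^{6} ≡ 1 (mod 23)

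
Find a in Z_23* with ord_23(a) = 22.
5 has order 22 mod 23 since 5^{22} ≡ 1 (mod 23) and no smaller power works.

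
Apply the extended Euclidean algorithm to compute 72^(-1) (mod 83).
Extended GCD: 72(15) + 83(-13) = 1. So 72^(-1) ≡ 15 ≡ 15 (mod 83). Verify: 72 × 15 = 1080 ≡ 1 (mod 83)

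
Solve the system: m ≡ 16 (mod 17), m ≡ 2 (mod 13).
M = 17 × 13 = 221. M₁ = 13, y₁ ≡ 4 (mod 17). M₂ = 17, y₂ ≡ 10 (mod 13). m = 16×13×4 + 2×17×10 ≡ 67 (mod 221)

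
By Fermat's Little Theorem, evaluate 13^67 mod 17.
By Fermat: 13^{16} ≡ 1 (mod 17). 67 = 4×16 + 3. So 13^{67} ≡ 13^{3} ≡ 4 (mod 17)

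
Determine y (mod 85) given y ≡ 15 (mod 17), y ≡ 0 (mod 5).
15

Using the Chinese Remainder Theorem:
M = product of moduli = 85
For equation 1: M_1 = 5, 5 ≡ 5 (mod 17), inverse of 5 mod 17 is 7 (check: 5 × 7 = 35 ≡ 1 (mod 17))
For equation 2: M_2 = 17, 17 ≡ 2 (mod 5), inverse of 17 mod 5 is 3 (check: 2 × 3 = 6 ≡ 1 (mod 5))
Combine: y ≡ Σ r_i×M_i×(M_i⁻¹ mod m_i) = 15×5×7 + 0×17×3 = 525 + 0 = 525
525 mod 85 = 15
y ≡ 15 (mod 85)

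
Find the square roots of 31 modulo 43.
The square roots of 31 mod 43 are 17 and 26. Verify: 17² = 289 ≡ 31 (mod 43)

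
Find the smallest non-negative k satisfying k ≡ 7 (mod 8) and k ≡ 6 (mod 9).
M = 8 × 9 = 72. M₁ = 9, y₁ ≡ 1 (mod 8). M₂ = 8, y₂ ≡ 8 (mod 9). k = 7×9×1 + 6×8×8 ≡ 15 (mod 72)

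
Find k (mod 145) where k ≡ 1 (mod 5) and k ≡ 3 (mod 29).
M = 5 × 29 = 145. M₁ = 29, y₁ ≡ 4 (mod 5). M₂ = 5, y₂ ≡ 6 (mod 29). k = 1×29×4 + 3×5×6 ≡ 61 (mod 145)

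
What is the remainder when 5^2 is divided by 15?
2 = 2 (binary 10). Repeated squaring mod 15: 5^1 ≡ 5; 5^2 ≡ 5² = 25 ≡ 10. So 5^2 ≡ 10 (mod 15).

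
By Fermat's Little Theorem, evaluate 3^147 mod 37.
By Fermat: 3^{36} ≡ 1 (mod 37). 147 = 4×36 + 3. So 3^{147} ≡ 3^{3} ≡ 27 (mod 37)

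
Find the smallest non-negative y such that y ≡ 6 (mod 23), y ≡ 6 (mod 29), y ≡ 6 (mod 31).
6

Using the Chinese Remainder Theorem:
M = product of moduli = 20677
For equation 1: M_1 = 899, 899 ≡ 2 (mod 23), inverse of 899 mod 23 is 12 (check: 2 × 12 = 24 ≡ 1 (mod 23))
For equation 2: M_2 = 713, 713 ≡ 17 (mod 29), inverse of 713 mod 29 is 12 (check: 17 × 12 = 204 ≡ 1 (mod 29))
For equation 3: M_3 = 667, 667 ≡ 16 (mod 31), inverse of 667 mod 31 is 2 (check: 16 × 2 = 32 ≡ 1 (mod 31))
Combine: y ≡ Σ r_i×M_i×(M_i⁻¹ mod m_i) = 6×899×12 + 6×713×12 + 6×667×2 = 64728 + 51336 + 8004 = 124068
124068 mod 20677 = 6
y ≡ 6 (mod 20677)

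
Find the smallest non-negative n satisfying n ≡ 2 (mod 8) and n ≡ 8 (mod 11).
M = 8 × 11 = 88. M₁ = 11, y₁ ≡ 3 (mod 8). M₂ = 8, y₂ ≡ 7 (mod 11). n = 2×11×3 + 8×8×7 ≡ 74 (mod 88)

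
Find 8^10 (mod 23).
10 = 8 + 2 (binary 1010). Repeated squaring mod 23: 8^1 ≡ 8; 8^2 ≡ 8² = 64 ≡ 18; 8^4 ≡ 18² = 324 ≡ 2; 8^8 ≡ 2² = 4 ≡ 4. Multiply: 8^10 = 8^8 × 8^2 ≡ 4 × 18 (mod 23): 4 × 18 = 72 ≡ 3. So 8^10 ≡ 3 (mod 23).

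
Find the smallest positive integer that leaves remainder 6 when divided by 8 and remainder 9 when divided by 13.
M = 8 × 13 = 104. M₁ = 13, y₁ ≡ 5 (mod 8). M₂ = 8, y₂ ≡ 5 (mod 13). y = 6×13×5 + 9×8×5 ≡ 22 (mod 104). The smallest positive such number is 22.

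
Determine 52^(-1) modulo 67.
52^(-1) ≡ 58 (mod 67). Verification: 52 × 58 = 3016 ≡ 1 (mod 67)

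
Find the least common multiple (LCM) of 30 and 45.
90

First find GCD(30, 45) using the Euclidean algorithm:
30 = 0 × 45 + 30
45 = 1 × 30 + 15
30 = 2 × 15 + 0
GCD(30, 45) = 15

LCM formula: LCM(a, b) = (a × b) / GCD(a, b)
LCM(30, 45) = (30 × 45) / 15
LCM(30, 45) = 1350 / 15
LCM(30, 45) = 90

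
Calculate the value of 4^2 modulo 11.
2 = 2 (binary 10). Repeated squaring mod 11: 4^1 ≡ 4; 4^2 ≡ 4² = 16 ≡ 5. So 4^2 ≡ 5 (mod 11).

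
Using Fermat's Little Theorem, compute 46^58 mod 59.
By Fermat's Little Theorem, 46^{58} ≡ 1 (mod 59) since 59 is prime and gcd(46, 59) = 1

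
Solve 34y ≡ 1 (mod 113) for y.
10

Using Extended Euclidean Algorithm:
gcd(34, 113) = 1
Bezout coefficients: 34 × 10 + 113 × -3 = 1
So 34 × 10 ≡ 1 (mod 113)
The inverse is 10 mod 113 = 10
Verification: 34 × 10 = 340 = 3 × 113 + 1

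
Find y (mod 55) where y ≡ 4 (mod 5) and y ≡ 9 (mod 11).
M = 5 × 11 = 55. M₁ = 11, y₁ ≡ 1 (mod 5). M₂ = 5, y₂ ≡ 9 (mod 11). y = 4×11×1 + 9×5×9 ≡ 9 (mod 55)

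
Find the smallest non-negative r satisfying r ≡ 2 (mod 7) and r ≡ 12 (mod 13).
M = 7 × 13 = 91. M₁ = 13, y₁ ≡ 6 (mod 7). M₂ = 7, y₂ ≡ 2 (mod 13). r = 2×13×6 + 12×7×2 ≡ 51 (mod 91)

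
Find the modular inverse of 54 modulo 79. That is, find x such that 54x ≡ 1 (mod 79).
60

Using Extended Euclidean Algorithm:
gcd(54, 79) = 1
Bezout coefficients: 54 × -19 + 79 × 13 = 1
So 54 × -19 ≡ 1 (mod 79)
The inverse is -19 mod 79 = 60
Verification: 54 × 60 = 3240 = 41 × 79 + 1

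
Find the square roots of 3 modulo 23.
The square roots of 3 mod 23 are 16 and 7. Verify: 16² = 256 ≡ 3 (mod 23)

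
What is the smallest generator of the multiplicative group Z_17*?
p - 1 = 16 has prime divisors 2. h is a primitive root mod 17 iff h^(16/q) ≢ 1 (mod 17) for each such q.
h = 2: 2^8 ≡ 1 (mod 17); 2^8 ≡ 1, so not a primitive root.
h = 3: 3^8 ≡ 16 (mod 17); none is 1, so 3 has order 16 and is a primitive root.
The smallest primitive root mod 17 is g = 3.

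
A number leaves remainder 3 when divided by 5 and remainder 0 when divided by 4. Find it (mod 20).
M = 5 × 4 = 20. M₁ = 4, y₁ ≡ 4 (mod 5). M₂ = 5, y₂ ≡ 1 (mod 4). z = 3×4×4 + 0×5×1 ≡ 8 (mod 20)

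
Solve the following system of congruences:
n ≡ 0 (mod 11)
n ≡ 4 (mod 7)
11

Using the Chinese Remainder Theorem:
M = product of moduli = 77
For equation 1: M_1 = 7, 7 ≡ 7 (mod 11), inverse of 7 mod 11 is 8 (check: 7 × 8 = 56 ≡ 1 (mod 11))
For equation 2: M_2 = 11, 11 ≡ 4 (mod 7), inverse of 11 mod 7 is 2 (check: 4 × 2 = 8 ≡ 1 (mod 7))
Combine: n ≡ Σ r_i×M_i×(M_i⁻¹ mod m_i) = 0×7×8 + 4×11×2 = 0 + 88 = 88
88 mod 77 = 11
n ≡ 11 (mod 77)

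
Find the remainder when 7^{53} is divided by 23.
By Fermat: 7^{22} ≡ 1 (mod 23). 53 = 2×22 + 9. So 7^{53} ≡ 7^{9} ≡ 15 (mod 23)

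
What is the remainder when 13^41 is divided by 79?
Using repeated squaring. 41 = 32 + 8 + 1 (binary 101001). Repeated squaring mod 79: 13^1 ≡ 13; 13^2 ≡ 13² = 169 ≡ 11; 13^4 ≡ 11² = 121 ≡ 42; 13^8 ≡ 42² = 1764 ≡ 26; 13^16 ≡ 26² = 676 ≡ 44; 13^32 ≡ 44² = 1936 ≡ 40. Multiply: 13^41 = 13^32 × 13^8 × 13^1 ≡ 40 × 26 × 13 (mod 79): 40 × 26 = 1040 ≡ 13; 13 × 13 = 169 ≡ 11. So 13^41 ≡ 11 (mod 79).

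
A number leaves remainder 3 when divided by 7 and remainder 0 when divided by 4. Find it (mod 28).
M = 7 × 4 = 28. M₁ = 4, y₁ ≡ 2 (mod 7). M₂ = 7, y₂ ≡ 3 (mod 4). n = 3×4×2 + 0×7×3 ≡ 24 (mod 28)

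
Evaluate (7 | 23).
(7/23) = 7^{11} mod 23 = -1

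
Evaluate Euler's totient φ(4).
2

Prime factorization: 4 = 2^2
Using the formula φ(n) = n × Π(1 - 1/p) for each prime factor p:
φ(4) = 4 × (1 - 1/2)
φ(4) = 2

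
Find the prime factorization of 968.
2^3 × 11^2

Divide by primes starting from smallest:
968 ÷ 2 = 484
484 ÷ 2 = 242
242 ÷ 2 = 121
121 ÷ 11 = 11
11 ÷ 11 = 1

968 = 2^3 × 11^2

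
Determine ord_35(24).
Powers of 24 mod 35: 24^1≡24, 24^2≡16, 24^3≡34, 24^4≡11, 24^5≡19, 24^6≡1. Order = 6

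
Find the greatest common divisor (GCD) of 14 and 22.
2

Using the Euclidean algorithm:
14 = 0 × 22 + 14
22 = 1 × 14 + 8
14 = 1 × 8 + 6
8 = 1 × 6 + 2
6 = 3 × 2 + 0

GCD(14, 22) = 2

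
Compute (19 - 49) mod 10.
0

(19 - 49) = -30
-30 mod 10 = 0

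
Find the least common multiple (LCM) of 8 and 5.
40

First find GCD(8, 5) using the Euclidean algorithm:
8 = 1 × 5 + 3
5 = 1 × 3 + 2
3 = 1 × 2 + 1
2 = 2 × 1 + 0
GCD(8, 5) = 1

LCM formula: LCM(a, b) = (a × b) / GCD(a, b)
LCM(8, 5) = (8 × 5) / 1
LCM(8, 5) = 40 / 1
LCM(8, 5) = 40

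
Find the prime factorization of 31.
31

Divide by primes starting from smallest:
31 ÷ 31 = 1

31 = 31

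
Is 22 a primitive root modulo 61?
p - 1 = 60 has prime divisors 2, 3, 5. Check 22^(60/q) mod 61 for each: 22^(60/2) = 22^30 ≡ 1, 22^(60/3) = 22^20 ≡ 47, 22^(60/5) = 22^12 ≡ 9 (mod 61). Since 22^30 ≡ 1 (mod 61), the order of 22 divides 30 (in fact the order is 15) ≠ 60, so it is not a primitive root.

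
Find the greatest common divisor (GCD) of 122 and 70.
2

Using the Euclidean algorithm:
122 = 1 × 70 + 52
70 = 1 × 52 + 18
52 = 2 × 18 + 16
18 = 1 × 16 + 2
16 = 8 × 2 + 0

GCD(122, 70) = 2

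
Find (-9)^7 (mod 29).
(-9) ≡ 20 (mod 29). 7 = 4 + 2 + 1 (binary 111). Repeated squaring mod 29: 20^1 ≡ 20; 20^2 ≡ 20² = 400 ≡ 23; 20^4 ≡ 23² = 529 ≡ 7. Multiply: (-9)^7 ≡ 20^4 × 20^2 × 20^1 ≡ 7 × 23 × 20 (mod 29): 7 × 23 = 161 ≡ 16; 16 × 20 = 320 ≡ 1. So (-9)^7 ≡ 1 (mod 29).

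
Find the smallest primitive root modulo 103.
5

A primitive root g modulo p has order p-1 = 102
Prime divisors of 102: [2, 3, 17]
g is a primitive root iff g^(102/q) ≢ 1 (mod 103) for each prime divisor q
Testing small values:
  g = 2: 2^51 ≡ 1, 2^34 ≡ 46, 2^6 ≡ 64 (mod 103) → 2^51 ≡ 1, not primitive root
  g = 3: 3^51 ≡ 102, 3^34 ≡ 1, 3^6 ≡ 8 (mod 103) → 3^34 ≡ 1, not primitive root
  g = 4: 4^51 ≡ 1, 4^34 ≡ 56, 4^6 ≡ 79 (mod 103) → 4^51 ≡ 1, not primitive root
  g = 5: 5^51 ≡ 102, 5^34 ≡ 56, 5^6 ≡ 72 (mod 103) → none is 1, primitive root!
The smallest primitive root is 5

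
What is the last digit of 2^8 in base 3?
8 = 8 (binary 1000). Repeated squaring mod 3: 2^1 ≡ 2; 2^2 ≡ 2² = 4 ≡ 1; 2^4 ≡ 1² = 1 ≡ 1; 2^8 ≡ 1² = 1 ≡ 1. So 2^8 ≡ 1 (mod 3).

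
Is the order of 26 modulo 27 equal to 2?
Yes, ord_27(26) = 2.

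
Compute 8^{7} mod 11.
2

Using successive squaring:
Binary expansion of 7: 111
Powers of 8 mod 11 (each is the square of the previous):
  8^1 ≡ 8 (mod 11)
  8^2 ≡ 8² = 64 ≡ 9 (mod 11)
  8^4 ≡ 9² = 81 ≡ 4 (mod 11)
7 = 4 + 2 + 1, so 8^7 = 8^4 × 8^2 × 8^1 ≡ 4 × 9 × 8 (mod 11)
Multiplying step by step:
  4 × 9 = 36 ≡ 3 (mod 11)
  3 × 8 = 24 ≡ 2 (mod 11)
Result: 8^7 ≡ 2 (mod 11)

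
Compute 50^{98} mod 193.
184

Using successive squaring:
Binary expansion of 98: 1100010
Powers of 50 mod 193 (each is the square of the previous):
  50^1 ≡ 50 (mod 193)
  50^2 ≡ 50² = 2500 ≡ 184 (mod 193)
  50^4 ≡ 184² = 33856 ≡ 81 (mod 193)
  50^8 ≡ 81² = 6561 ≡ 192 (mod 193)
  50^16 ≡ 192² = 36864 ≡ 1 (mod 193)
  50^32 ≡ 1² = 1 ≡ 1 (mod 193)
  50^64 ≡ 1² = 1 ≡ 1 (mod 193)
98 = 64 + 32 + 2, so 50^98 = 50^64 × 50^32 × 50^2 ≡ 1 × 1 × 184 (mod 193)
Multiplying step by step:
  1 × 1 = 1 ≡ 1 (mod 193)
  1 × 184 = 184 ≡ 184 (mod 193)
Result: 50^98 ≡ 184 (mod 193)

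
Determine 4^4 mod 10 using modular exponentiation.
4 = 4 (binary 100). Repeated squaring mod 10: 4^1 ≡ 4; 4^2 ≡ 4² = 16 ≡ 6; 4^4 ≡ 6² = 36 ≡ 6. So 4^4 ≡ 6 (mod 10).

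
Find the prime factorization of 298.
2 × 149

Divide by primes starting from smallest:
298 ÷ 2 = 149
149 ÷ 149 = 1

298 = 2 × 149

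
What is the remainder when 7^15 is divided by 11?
Using Fermat: 7^{10} ≡ 1 (mod 11). 15 ≡ 5 (mod 10). So 7^{15} ≡ 7^{5} ≡ 10 (mod 11)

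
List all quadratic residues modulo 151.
QRs mod 151: {1, 2, 4, 5, 8, 9, 10, 11, 16, 17, 18, 19, 20, 21, 22, 25, 29, 31, 32, 34, 36, 37, 38, 39, 40, 42, 43, 44, 45, 47, 49, 50, 55, 58, 59, 62, 64, 68, 69, 72, 74, 76, 78, 80, 81, 84, 85, 86, 88, 90, 91, 94, 95, 97, 98, 99, 100, 103, 105, 110, 116, 118, 121, 123, 124, 125, 127, 128, 136, 137, 138, 139, 144, 145, 148}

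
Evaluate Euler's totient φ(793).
720

Prime factorization: 793 = 13 × 61
Using the formula φ(n) = n × Π(1 - 1/p) for each prime factor p:
φ(793) = 793 × (1 - 1/13) × (1 - 1/61)
φ(793) = 720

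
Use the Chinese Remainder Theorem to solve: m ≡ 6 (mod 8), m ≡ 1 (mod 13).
M = 8 × 13 = 104. M₁ = 13, y₁ ≡ 5 (mod 8). M₂ = 8, y₂ ≡ 5 (mod 13). m = 6×13×5 + 1×8×5 ≡ 14 (mod 104)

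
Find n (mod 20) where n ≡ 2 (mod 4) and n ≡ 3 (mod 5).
M = 4 × 5 = 20. M₁ = 5, y₁ ≡ 1 (mod 4). M₂ = 4, y₂ ≡ 4 (mod 5). n = 2×5×1 + 3×4×4 ≡ 18 (mod 20)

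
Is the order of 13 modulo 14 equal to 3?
No, the actual order is 2, not 3.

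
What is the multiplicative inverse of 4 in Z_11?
3

Using Extended Euclidean Algorithm:
gcd(4, 11) = 1
Bezout coefficients: 4 × 3 + 11 × -1 = 1
So 4 × 3 ≡ 1 (mod 11)
The inverse is 3 mod 11 = 3
Verification: 4 × 3 = 12 = 1 × 11 + 1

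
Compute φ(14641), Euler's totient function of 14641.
13310

Prime factorization: 14641 = 11^4
Using the formula φ(n) = n × Π(1 - 1/p) for each prime factor p:
φ(14641) = 14641 × (1 - 1/11)
φ(14641) = 13310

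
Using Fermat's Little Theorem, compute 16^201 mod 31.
By Fermat: 16^{30} ≡ 1 (mod 31). 201 = 6×30 + 21. So 16^{201} ≡ 16^{21} ≡ 16 (mod 31)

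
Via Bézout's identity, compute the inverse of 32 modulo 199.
Extended GCD: 32(56) + 199(-9) = 1. So 32^(-1) ≡ 56 ≡ 56 (mod 199). Verify: 32 × 56 = 1792 ≡ 1 (mod 199)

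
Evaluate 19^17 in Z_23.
Using repeated squaring. 17 = 16 + 1 (binary 10001). Repeated squaring mod 23: 19^1 ≡ 19; 19^2 ≡ 19² = 361 ≡ 16; 19^4 ≡ 16² = 256 ≡ 3; 19^8 ≡ 3² = 9 ≡ 9; 19^16 ≡ 9² = 81 ≡ 12. Multiply: 19^17 = 19^16 × 19^1 ≡ 12 × 19 (mod 23): 12 × 19 = 228 ≡ 21. So 19^17 ≡ 21 (mod 23).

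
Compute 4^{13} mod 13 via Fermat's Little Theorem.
4

By Fermat's Little Theorem, a^(p-1) ≡ 1 (mod p) for prime p and gcd(a, p) = 1
Here p = 13, so 4^12 ≡ 1 (mod 13)
We can reduce the exponent: 13 mod 12 = 1
So 4^13 ≡ 4^1 (mod 13)
Computing: 4^1 mod 13 = 4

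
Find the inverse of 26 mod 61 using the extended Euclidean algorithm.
Extended GCD: 26(-7) + 61(3) = 1. So 26^(-1) ≡ 54 ≡ 54 (mod 61). Verify: 26 × 54 = 1404 ≡ 1 (mod 61)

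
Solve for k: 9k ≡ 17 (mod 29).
18

Since gcd(9, 29) = 1 divides 17, a solution exists.
Multiply both sides by the inverse of 9 mod 29:
  9^(-1) mod 29 = 13
  x ≡ 13 × 17 ≡ 221 ≡ 18 (mod 29)
Verification: 9 × 18 = 162 = 5 × 29 + 17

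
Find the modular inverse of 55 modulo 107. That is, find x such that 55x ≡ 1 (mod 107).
72

Using Extended Euclidean Algorithm:
gcd(55, 107) = 1
Bezout coefficients: 55 × -35 + 107 × 18 = 1
So 55 × -35 ≡ 1 (mod 107)
The inverse is -35 mod 107 = 72
Verification: 55 × 72 = 3960 = 37 × 107 + 1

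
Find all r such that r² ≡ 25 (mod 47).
The square roots of 25 mod 47 are 42 and 5. Verify: 42² = 1764 ≡ 25 (mod 47)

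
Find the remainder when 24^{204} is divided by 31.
By Fermat: 24^{30} ≡ 1 (mod 31). 204 = 6×30 + 24. So 24^{204} ≡ 24^{24} ≡ 8 (mod 31)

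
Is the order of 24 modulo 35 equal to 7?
No, the actual order is 6, not 7.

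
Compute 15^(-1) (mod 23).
20

Using Extended Euclidean Algorithm:
gcd(15, 23) = 1
Bezout coefficients: 15 × -3 + 23 × 2 = 1
So 15 × -3 ≡ 1 (mod 23)
The inverse is -3 mod 23 = 20
Verification: 15 × 20 = 300 = 13 × 23 + 1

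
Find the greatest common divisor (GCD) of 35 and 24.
1

Using the Euclidean algorithm:
35 = 1 × 24 + 11
24 = 2 × 11 + 2
11 = 5 × 2 + 1
2 = 2 × 1 + 0

GCD(35, 24) = 1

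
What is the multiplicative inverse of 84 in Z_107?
93

Using Extended Euclidean Algorithm:
gcd(84, 107) = 1
Bezout coefficients: 84 × -14 + 107 × 11 = 1
So 84 × -14 ≡ 1 (mod 107)
The inverse is -14 mod 107 = 93
Verification: 84 × 93 = 7812 = 73 × 107 + 1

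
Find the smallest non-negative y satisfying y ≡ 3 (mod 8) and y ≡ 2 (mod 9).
M = 8 × 9 = 72. M₁ = 9, y₁ ≡ 1 (mod 8). M₂ = 8, y₂ ≡ 8 (mod 9). y = 3×9×1 + 2×8×8 ≡ 11 (mod 72)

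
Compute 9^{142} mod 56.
9

Using successive squaring:
Binary expansion of 142: 10001110
Powers of 9 mod 56 (each is the square of the previous):
  9^1 ≡ 9 (mod 56)
  9^2 ≡ 9² = 81 ≡ 25 (mod 56)
  9^4 ≡ 25² = 625 ≡ 9 (mod 56)
  9^8 ≡ 9² = 81 ≡ 25 (mod 56)
  9^16 ≡ 25² = 625 ≡ 9 (mod 56)
  9^32 ≡ 9² = 81 ≡ 25 (mod 56)
  9^64 ≡ 25² = 625 ≡ 9 (mod 56)
  9^128 ≡ 9² = 81 ≡ 25 (mod 56)
142 = 128 + 8 + 4 + 2, so 9^142 = 9^128 × 9^8 × 9^4 × 9^2 ≡ 25 × 25 × 9 × 25 (mod 56)
Multiplying step by step:
  25 × 25 = 625 ≡ 9 (mod 56)
  9 × 9 = 81 ≡ 25 (mod 56)
  25 × 25 = 625 ≡ 9 (mod 56)
Result: 9^142 ≡ 9 (mod 56)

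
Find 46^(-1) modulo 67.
51

Using Extended Euclidean Algorithm:
gcd(46, 67) = 1
Bezout coefficients: 46 × -16 + 67 × 11 = 1
So 46 × -16 ≡ 1 (mod 67)
The inverse is -16 mod 67 = 51
Verification: 46 × 51 = 2346 = 35 × 67 + 1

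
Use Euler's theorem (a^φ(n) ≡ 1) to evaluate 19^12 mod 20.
By Euler: 19^{8} ≡ 1 (mod 20) since gcd(19, 20) = 1. 12 = 1×8 + 4. So 19^{12} ≡ 19^{4} ≡ 1 (mod 20)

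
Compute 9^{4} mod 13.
9

Using successive squaring:
Binary expansion of 4: 100
Powers of 9 mod 13 (each is the square of the previous):
  9^1 ≡ 9 (mod 13)
  9^2 ≡ 9² = 81 ≡ 3 (mod 13)
  9^4 ≡ 3² = 9 ≡ 9 (mod 13)
4 is a power of 2, so 9^4 is the last square: ≡ 9 (mod 13)
Result: 9^4 ≡ 9 (mod 13)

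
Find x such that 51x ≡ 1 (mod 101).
51^(-1) ≡ 2 (mod 101). Verification: 51 × 2 = 102 ≡ 1 (mod 101)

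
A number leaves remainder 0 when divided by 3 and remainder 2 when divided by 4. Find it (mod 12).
M = 3 × 4 = 12. M₁ = 4, y₁ ≡ 1 (mod 3). M₂ = 3, y₂ ≡ 3 (mod 4). t = 0×4×1 + 2×3×3 ≡ 6 (mod 12)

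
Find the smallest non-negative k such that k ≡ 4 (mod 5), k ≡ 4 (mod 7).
4

Using the Chinese Remainder Theorem:
M = product of moduli = 35
For equation 1: M_1 = 7, 7 ≡ 2 (mod 5), inverse of 7 mod 5 is 3 (check: 2 × 3 = 6 ≡ 1 (mod 5))
For equation 2: M_2 = 5, 5 ≡ 5 (mod 7), inverse of 5 mod 7 is 3 (check: 5 × 3 = 15 ≡ 1 (mod 7))
Combine: k ≡ Σ r_i×M_i×(M_i⁻¹ mod m_i) = 4×7×3 + 4×5×3 = 84 + 60 = 144
144 mod 35 = 4
k ≡ 4 (mod 35)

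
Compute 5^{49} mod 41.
8

Using successive squaring:
Binary expansion of 49: 110001
Powers of 5 mod 41 (each is the square of the previous):
  5^1 ≡ 5 (mod 41)
  5^2 ≡ 5² = 25 ≡ 25 (mod 41)
  5^4 ≡ 25² = 625 ≡ 10 (mod 41)
  5^8 ≡ 10² = 100 ≡ 18 (mod 41)
  5^16 ≡ 18² = 324 ≡ 37 (mod 41)
  5^32 ≡ 37² = 1369 ≡ 16 (mod 41)
49 = 32 + 16 + 1, so 5^49 = 5^32 × 5^16 × 5^1 ≡ 16 × 37 × 5 (mod 41)
Multiplying step by step:
  16 × 37 = 592 ≡ 18 (mod 41)
  18 × 5 = 90 ≡ 8 (mod 41)
Result: 5^49 ≡ 8 (mod 41)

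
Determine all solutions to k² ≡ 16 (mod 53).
The square roots of 16 mod 53 are 49 and 4. Verify: 49² = 2401 ≡ 16 (mod 53)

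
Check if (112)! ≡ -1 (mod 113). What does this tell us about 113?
(112)! mod 113 = 112. Since this equals -1 (mod 113), Wilson confirms 113 is prime.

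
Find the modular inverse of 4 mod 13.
4^(-1) ≡ 10 (mod 13). Verification: 4 × 10 = 40 ≡ 1 (mod 13)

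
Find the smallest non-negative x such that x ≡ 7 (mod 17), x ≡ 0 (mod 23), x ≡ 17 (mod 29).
2047

Using the Chinese Remainder Theorem:
M = product of moduli = 11339
For equation 1: M_1 = 667, 667 ≡ 4 (mod 17), inverse of 667 mod 17 is 13 (check: 4 × 13 = 52 ≡ 1 (mod 17))
For equation 2: M_2 = 493, 493 ≡ 10 (mod 23), inverse of 493 mod 23 is 7 (check: 10 × 7 = 70 ≡ 1 (mod 23))
For equation 3: M_3 = 391, 391 ≡ 14 (mod 29), inverse of 391 mod 29 is 27 (check: 14 × 27 = 378 ≡ 1 (mod 29))
Combine: x ≡ Σ r_i×M_i×(M_i⁻¹ mod m_i) = 7×667×13 + 0×493×7 + 17×391×27 = 60697 + 0 + 179469 = 240166
240166 mod 11339 = 2047
x ≡ 2047 (mod 11339)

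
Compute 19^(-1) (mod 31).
18

Using Extended Euclidean Algorithm:
gcd(19, 31) = 1
Bezout coefficients: 19 × -13 + 31 × 8 = 1
So 19 × -13 ≡ 1 (mod 31)
The inverse is -13 mod 31 = 18
Verification: 19 × 18 = 342 = 11 × 31 + 1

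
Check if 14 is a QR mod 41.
By Euler's criterion: 14^{20} ≡ 40 (mod 41). Since this equals -1 (≡ 40), 14 is not a QR.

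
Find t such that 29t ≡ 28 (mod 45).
32

Since gcd(29, 45) = 1 divides 28, a solution exists.
Multiply both sides by the inverse of 29 mod 45:
  29^(-1) mod 45 = 14
  x ≡ 14 × 28 ≡ 392 ≡ 32 (mod 45)
Verification: 29 × 32 = 928 = 20 × 45 + 28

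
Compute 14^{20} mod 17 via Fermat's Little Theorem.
13

By Fermat's Little Theorem, a^(p-1) ≡ 1 (mod p) for prime p and gcd(a, p) = 1
Here p = 17, so 14^16 ≡ 1 (mod 17)
We can reduce the exponent: 20 mod 16 = 4
So 14^20 ≡ 14^4 (mod 17)
Computing: 14^4 mod 17 = 13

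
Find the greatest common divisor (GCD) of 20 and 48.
4

Using the Euclidean algorithm:
20 = 0 × 48 + 20
48 = 2 × 20 + 8
20 = 2 × 8 + 4
8 = 2 × 4 + 0

GCD(20, 48) = 4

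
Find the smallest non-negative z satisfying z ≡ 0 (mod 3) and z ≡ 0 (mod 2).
M = 3 × 2 = 6. M₁ = 2, y₁ ≡ 2 (mod 3). M₂ = 3, y₂ ≡ 1 (mod 2). z = 0×2×2 + 0×3×1 ≡ 0 (mod 6)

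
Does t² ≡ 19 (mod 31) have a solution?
By Euler's criterion: 19^{15} ≡ 1 (mod 31). Since this equals 1, 19 is a QR.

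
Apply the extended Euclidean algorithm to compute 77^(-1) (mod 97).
Extended GCD: 77(-34) + 97(27) = 1. So 77^(-1) ≡ 63 ≡ 63 (mod 97). Verify: 77 × 63 = 4851 ≡ 1 (mod 97)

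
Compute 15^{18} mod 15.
0

Using successive squaring:
Binary expansion of 18: 10010
Powers of 15 mod 15 (each is the square of the previous):
  15^1 ≡ 0 (mod 15)
  15^2 ≡ 0² = 0 ≡ 0 (mod 15)
  15^4 ≡ 0² = 0 ≡ 0 (mod 15)
  15^8 ≡ 0² = 0 ≡ 0 (mod 15)
  15^16 ≡ 0² = 0 ≡ 0 (mod 15)
18 = 16 + 2, so 15^18 = 15^16 × 15^2 ≡ 0 × 0 (mod 15)
Multiplying step by step:
  0 × 0 = 0 ≡ 0 (mod 15)
Result: 15^18 ≡ 0 (mod 15)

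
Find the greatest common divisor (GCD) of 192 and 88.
8

Using the Euclidean algorithm:
192 = 2 × 88 + 16
88 = 5 × 16 + 8
16 = 2 × 8 + 0

GCD(192, 88) = 8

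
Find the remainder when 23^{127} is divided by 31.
By Fermat: 23^{30} ≡ 1 (mod 31). 127 = 4×30 + 7. So 23^{127} ≡ 23^{7} ≡ 29 (mod 31)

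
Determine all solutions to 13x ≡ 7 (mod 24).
19

Since gcd(13, 24) = 1 divides 7, a solution exists.
Multiply both sides by the inverse of 13 mod 24:
  13^(-1) mod 24 = 13
  x ≡ 13 × 7 ≡ 91 ≡ 19 (mod 24)
Verification: 13 × 19 = 247 = 10 × 24 + 7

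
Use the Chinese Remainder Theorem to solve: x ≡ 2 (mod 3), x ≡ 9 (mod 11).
20

Using the Chinese Remainder Theorem:
M = product of moduli = 33
For equation 1: M_1 = 11, 11 ≡ 2 (mod 3), inverse of 11 mod 3 is 2 (check: 2 × 2 = 4 ≡ 1 (mod 3))
For equation 2: M_2 = 3, 3 ≡ 3 (mod 11), inverse of 3 mod 11 is 4 (check: 3 × 4 = 12 ≡ 1 (mod 11))
Combine: x ≡ Σ r_i×M_i×(M_i⁻¹ mod m_i) = 2×11×2 + 9×3×4 = 44 + 108 = 152
152 mod 33 = 20
x ≡ 20 (mod 33)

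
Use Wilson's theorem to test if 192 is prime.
(191)! mod 192 = 0. Since 0 ≢ -1 (mod 192), 192 is not prime.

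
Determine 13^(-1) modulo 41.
13^(-1) ≡ 19 (mod 41). Verification: 13 × 19 = 247 ≡ 1 (mod 41)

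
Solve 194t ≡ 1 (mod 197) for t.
194^(-1) ≡ 131 (mod 197). Verification: 194 × 131 = 25414 ≡ 1 (mod 197)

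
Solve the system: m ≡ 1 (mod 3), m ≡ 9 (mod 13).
M = 3 × 13 = 39. M₁ = 13, y₁ ≡ 1 (mod 3). M₂ = 3, y₂ ≡ 9 (mod 13). m = 1×13×1 + 9×3×9 ≡ 22 (mod 39)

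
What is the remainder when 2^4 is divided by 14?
4 = 4 (binary 100). Repeated squaring mod 14: 2^1 ≡ 2; 2^2 ≡ 2² = 4 ≡ 4; 2^4 ≡ 4² = 16 ≡ 2. So 2^4 ≡ 2 (mod 14).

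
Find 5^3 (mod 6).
3 = 2 + 1 (binary 11). Repeated squaring mod 6: 5^1 ≡ 5; 5^2 ≡ 5² = 25 ≡ 1. Multiply: 5^3 = 5^2 × 5^1 ≡ 1 × 5 (mod 6): 1 × 5 = 5 ≡ 5. So 5^3 ≡ 5 (mod 6).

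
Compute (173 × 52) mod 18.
14

(173 × 52) = 8996
8996 mod 18 = 14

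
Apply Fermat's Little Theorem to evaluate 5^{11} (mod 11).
5

By Fermat's Little Theorem, a^(p-1) ≡ 1 (mod p) for prime p and gcd(a, p) = 1
Here p = 11, so 5^10 ≡ 1 (mod 11)
We can reduce the exponent: 11 mod 10 = 1
So 5^11 ≡ 5^1 (mod 11)
Computing: 5^1 mod 11 = 5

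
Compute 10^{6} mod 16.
0

Using successive squaring:
Binary expansion of 6: 110
Powers of 10 mod 16 (each is the square of the previous):
  10^1 ≡ 10 (mod 16)
  10^2 ≡ 10² = 100 ≡ 4 (mod 16)
  10^4 ≡ 4² = 16 ≡ 0 (mod 16)
6 = 4 + 2, so 10^6 = 10^4 × 10^2 ≡ 0 × 4 (mod 16)
Multiplying step by step:
  0 × 4 = 0 ≡ 0 (mod 16)
Result: 10^6 ≡ 0 (mod 16)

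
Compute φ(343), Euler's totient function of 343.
294

Prime factorization: 343 = 7^3
Using the formula φ(n) = n × Π(1 - 1/p) for each prime factor p:
φ(343) = 343 × (1 - 1/7)
φ(343) = 294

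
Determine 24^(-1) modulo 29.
24^(-1) ≡ 23 (mod 29). Verification: 24 × 23 = 552 ≡ 1 (mod 29)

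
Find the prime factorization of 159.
3 × 53

Divide by primes starting from smallest:
159 ÷ 3 = 53
53 ÷ 53 = 1

159 = 3 × 53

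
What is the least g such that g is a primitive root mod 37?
p - 1 = 36 has prime divisors 2, 3. h is a primitive root mod 37 iff h^(36/q) ≢ 1 (mod 37) for each such q.
h = 2: 2^18 ≡ 36, 2^12 ≡ 26 (mod 37); none is 1, so 2 has order 36 and is a primitive root.
The smallest primitive root mod 37 is g = 2.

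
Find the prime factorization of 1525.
5^2 × 61

Divide by primes starting from smallest:
1525 ÷ 5 = 305
305 ÷ 5 = 61
61 ÷ 61 = 1

1525 = 5^2 × 61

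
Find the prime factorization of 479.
479

Divide by primes starting from smallest:
479 ÷ 479 = 1

479 = 479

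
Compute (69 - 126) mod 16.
7

(69 - 126) = -57
-57 mod 16 = 7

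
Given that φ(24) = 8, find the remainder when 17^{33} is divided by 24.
By Euler: 17^{8} ≡ 1 (mod 24) since gcd(17, 24) = 1. 33 = 4×8 + 1. So 17^{33} ≡ 17^{1} ≡ 17 (mod 24)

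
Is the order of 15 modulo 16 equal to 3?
No, the actual order is 2, not 3.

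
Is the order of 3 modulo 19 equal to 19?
No, the actual order is 18, not 19.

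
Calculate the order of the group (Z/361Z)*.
342

Prime factorization: 361 = 19^2
Using the formula φ(n) = n × Π(1 - 1/p) for each prime factor p:
φ(361) = 361 × (1 - 1/19)
φ(361) = 342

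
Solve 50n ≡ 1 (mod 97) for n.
33

Using Extended Euclidean Algorithm:
gcd(50, 97) = 1
Bezout coefficients: 50 × 33 + 97 × -17 = 1
So 50 × 33 ≡ 1 (mod 97)
The inverse is 33 mod 97 = 33
Verification: 50 × 33 = 1650 = 17 × 97 + 1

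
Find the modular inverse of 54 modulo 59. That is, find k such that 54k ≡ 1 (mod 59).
47

Using Extended Euclidean Algorithm:
gcd(54, 59) = 1
Bezout coefficients: 54 × -12 + 59 × 11 = 1
So 54 × -12 ≡ 1 (mod 59)
The inverse is -12 mod 59 = 47
Verification: 54 × 47 = 2538 = 43 × 59 + 1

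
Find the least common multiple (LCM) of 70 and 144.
5040

First find GCD(70, 144) using the Euclidean algorithm:
70 = 0 × 144 + 70
144 = 2 × 70 + 4
70 = 17 × 4 + 2
4 = 2 × 2 + 0
GCD(70, 144) = 2

LCM formula: LCM(a, b) = (a × b) / GCD(a, b)
LCM(70, 144) = (70 × 144) / 2
LCM(70, 144) = 10080 / 2
LCM(70, 144) = 5040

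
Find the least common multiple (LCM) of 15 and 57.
285

First find GCD(15, 57) using the Euclidean algorithm:
15 = 0 × 57 + 15
57 = 3 × 15 + 12
15 = 1 × 12 + 3
12 = 4 × 3 + 0
GCD(15, 57) = 3

LCM formula: LCM(a, b) = (a × b) / GCD(a, b)
LCM(15, 57) = (15 × 57) / 3
LCM(15, 57) = 855 / 3
LCM(15, 57) = 285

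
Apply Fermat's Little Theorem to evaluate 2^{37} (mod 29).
19

By Fermat's Little Theorem, a^(p-1) ≡ 1 (mod p) for prime p and gcd(a, p) = 1
Here p = 29, so 2^28 ≡ 1 (mod 29)
We can reduce the exponent: 37 mod 28 = 9
So 2^37 ≡ 2^9 (mod 29)
Computing: 2^9 mod 29 = 19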